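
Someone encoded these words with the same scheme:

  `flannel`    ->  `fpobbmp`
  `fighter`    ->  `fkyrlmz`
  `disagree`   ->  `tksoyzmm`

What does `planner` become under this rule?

npobbmz

f(5)→f(5) and l(11)→p(15) fit y≡19x+14 (mod 26); the inverse of 19 mod 26 is 11. This is an affine cipher: with a=0,…,z=25, each position x becomes (19x+14) mod 26.
For planner: p(15)→19·15+14≡13=n; l(11)→19·11+14≡15=p; a(0)→19·0+14≡14=o; n(13)→19·13+14≡1=b; n(13)→19·13+14≡1=b; e(4)→19·4+14≡12=m; r(17)→19·17+14≡25=z (all mod 26).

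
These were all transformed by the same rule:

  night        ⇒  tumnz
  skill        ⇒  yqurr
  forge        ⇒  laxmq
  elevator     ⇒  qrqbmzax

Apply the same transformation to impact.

usvmiz

The shift depends on letter class: consonant n→t is +6, but vowel i→u is +12. Vowels shift forward by 12 and consonants shift forward by 6.
For impact: i(vowel)+12=u, m(cons)+6=s, p(cons)+6=v, a(vowel)+12=m, c(cons)+6=i, t(cons)+6=z.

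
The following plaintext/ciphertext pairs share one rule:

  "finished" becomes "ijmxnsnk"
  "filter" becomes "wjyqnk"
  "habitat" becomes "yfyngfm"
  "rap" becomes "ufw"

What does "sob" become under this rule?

gtx

Two steps: reverse the string, then apply a Caesar shift of +5.
Applying it to sob: reverse → bos; then shift: b+5=g, o+5=t, s+5=x.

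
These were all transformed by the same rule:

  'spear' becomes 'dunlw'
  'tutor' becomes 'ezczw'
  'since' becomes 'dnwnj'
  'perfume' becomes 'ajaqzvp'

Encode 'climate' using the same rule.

Shifts by position in spear: pos 0: s→d (+11), pos 1: p→u (+5), pos 2: e→n (+9), pos 3: a→l (+11), pos 4: r→w (+5) — repeating every 3. A repeating key of period 3 is used — shifts +11, +5, +9 over and over.
On climate: c+11=n, l+5=q, i+9=r, m+11=x, a+5=f, t+9=c, e+11=p.

nqrxfcp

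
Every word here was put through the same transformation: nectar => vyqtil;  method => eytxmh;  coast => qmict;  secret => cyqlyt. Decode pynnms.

n(13)→v(21) and e(4)→y(24) fit y≡17x+8 (mod 26); the inverse of 17 mod 26 is 23. Treating letters as 0–25, the rule is x ↦ 17x + 8 (mod 26).
Decoding pynnms: p(15)→23·(15−8)≡5=f; y(24)→23·(24−8)≡4=e; n(13)→23·(13−8)≡11=l; n(13)→23·(13−8)≡11=l; m(12)→23·(12−8)≡14=o; s(18)→23·(18−8)≡22=w (all mod 26).

fellow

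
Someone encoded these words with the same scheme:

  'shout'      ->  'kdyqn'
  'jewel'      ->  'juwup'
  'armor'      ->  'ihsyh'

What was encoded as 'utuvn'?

s(18)→k(10) and h(7)→d(3) fit y≡3x+8 (mod 26); the inverse of 3 mod 26 is 9. This is an affine cipher: with a=0,…,z=25, each position x becomes (3x+8) mod 26.
Reversing it on utuvn: u(20)→9·(20−8)≡4=e; t(19)→9·(19−8)≡21=v; u(20)→9·(20−8)≡4=e; v(21)→9·(21−8)≡13=n; n(13)→9·(13−8)≡19=t (all mod 26).

event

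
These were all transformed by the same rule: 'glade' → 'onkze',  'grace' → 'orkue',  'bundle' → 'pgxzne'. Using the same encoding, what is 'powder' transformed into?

g(6)→o(14) and l(11)→n(13) fit y≡5x+10 (mod 26); the inverse of 5 mod 26 is 21. Each letter's alphabet position (a=0..z=25) is mapped through 5·x+10 mod 26 — an affine cipher.
For powder: p(15)→5·15+10≡7=h; o(14)→5·14+10≡2=c; w(22)→5·22+10≡16=q; d(3)→5·3+10≡25=z; e(4)→5·4+10≡4=e; r(17)→5·17+10≡17=r (all mod 26).

hcqzer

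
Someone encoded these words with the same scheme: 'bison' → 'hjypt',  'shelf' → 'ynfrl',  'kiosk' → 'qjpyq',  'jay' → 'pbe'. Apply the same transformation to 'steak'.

The rule splits by letter class: vowels +1, consonants +6.
On steak: s(cons)+6=y, t(cons)+6=z, e(vowel)+1=f, a(vowel)+1=b, k(cons)+6=q.

yzfbq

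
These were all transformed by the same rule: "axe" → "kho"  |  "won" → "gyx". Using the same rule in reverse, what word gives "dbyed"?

trout

Compare letters: a→k is +10, x→h is +10, e→o is +10 — a constant shift. Every letter moves 10 places later in the alphabet, wrapping around z→a.
Decoding dbyed: d−10=t, b−10=r, y−10=o, e−10=u, d−10=t.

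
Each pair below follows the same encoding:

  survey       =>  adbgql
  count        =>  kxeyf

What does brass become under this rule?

jakde

Each letter shifts forward by (position + 8), i.e. 8, 9, 10, … — the shift grows by one for each successive letter.
For brass: b+8=j, r+9=a, a+10=k, s+11=d, s+12=e.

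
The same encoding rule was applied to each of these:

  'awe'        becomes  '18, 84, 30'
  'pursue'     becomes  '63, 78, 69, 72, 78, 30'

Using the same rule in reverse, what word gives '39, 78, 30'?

a(#1)→18 and w(#23)→84: differences scale by 3, so n = 3·pos + 15. Each letter becomes 3×(its alphabet position, a=1..z=26) + 15.
Reversing it on 39, 78, 30: 39→(39−15)÷3=8=h, 78→(78−15)÷3=21=u, 30→(30−15)÷3=5=e.

hue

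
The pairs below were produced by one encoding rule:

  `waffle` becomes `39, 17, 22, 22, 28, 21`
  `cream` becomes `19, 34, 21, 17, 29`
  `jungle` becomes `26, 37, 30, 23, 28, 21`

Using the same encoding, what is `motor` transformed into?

The number is (letter's place in the alphabet, a=1) + 16.
On motor: m=13→29, o=15→31, t=20→36, o=15→31, r=18→34.

29, 31, 36, 31, 34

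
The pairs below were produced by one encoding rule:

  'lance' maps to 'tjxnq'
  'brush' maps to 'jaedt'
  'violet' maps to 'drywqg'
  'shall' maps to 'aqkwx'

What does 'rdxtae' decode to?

In lance: l→t is +8, a→j is +9, n→x is +10, c→n is +11 — the shift increases by 1 each position. The shift increases by 1 at each position, starting from +8: 8, 9, 10, ….
Reversing it on rdxtae: r−8=j, d−9=u, x−10=n, t−11=i, a−12=o, e−13=r.

junior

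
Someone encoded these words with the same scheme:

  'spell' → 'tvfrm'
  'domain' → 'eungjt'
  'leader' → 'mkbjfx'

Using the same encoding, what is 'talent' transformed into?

The shifts repeat in a cycle of length 2: positions 0,1,… shift by +1, +6, then the pattern repeats.
Applying it to talent: t+1=u, a+6=g, l+1=m, e+6=k, n+1=o, t+6=z.

ugmkoz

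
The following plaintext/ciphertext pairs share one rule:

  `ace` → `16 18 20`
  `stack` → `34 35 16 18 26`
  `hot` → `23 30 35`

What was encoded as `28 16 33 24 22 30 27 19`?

marigold

Letters become their 1-based position plus 15 (so a→16, b→17, …).
Decoding 28 16 33 24 22 30 27 19: 28→(28−15)÷1=13=m, 16→(16−15)÷1=1=a, 33→(33−15)÷1=18=r, 24→(24−15)÷1=9=i, 22→(22−15)÷1=7=g, 30→(30−15)÷1=15=o, 27→(27−15)÷1=12=l, 19→(19−15)÷1=4=d.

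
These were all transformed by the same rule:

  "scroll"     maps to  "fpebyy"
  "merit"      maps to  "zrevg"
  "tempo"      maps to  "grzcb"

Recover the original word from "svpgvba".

Compare letters: s→f is +13, c→p is +13, r→e is +13 — a constant shift. Every letter moves 13 places later in the alphabet, wrapping around z→a.
Reversing it on svpgvba: s−13=f, v−13=i, p−13=c, g−13=t, v−13=i, b−13=o, a−13=n.

fiction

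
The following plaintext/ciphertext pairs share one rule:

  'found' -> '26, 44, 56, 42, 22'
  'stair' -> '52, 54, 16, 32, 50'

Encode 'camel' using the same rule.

The formula is n = 2×(alphabet index, a=1) + 14.
On camel: c=3→20, a=1→16, m=13→40, e=5→24, l=12→38.

20, 16, 40, 24, 38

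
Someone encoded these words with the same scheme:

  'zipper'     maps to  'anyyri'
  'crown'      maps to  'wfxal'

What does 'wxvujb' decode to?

salmon

The output letters match the input read backwards, each shifted +9: zipper reversed is reppiz. Read the word backwards and shift each letter +9.
Undoing it on wxvujb: shift back: w−9=n, x−9=o, v−9=m, u−9=l, j−9=a, b−9=s → nomlas; then reverse → salmon.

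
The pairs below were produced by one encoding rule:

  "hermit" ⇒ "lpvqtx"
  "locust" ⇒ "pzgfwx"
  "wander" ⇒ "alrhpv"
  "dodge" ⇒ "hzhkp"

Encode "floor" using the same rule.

The shift depends on letter class: consonant h→l is +4, but vowel e→p is +11. The rule splits by letter class: vowels +11, consonants +4.
For floor: f(cons)+4=j, l(cons)+4=p, o(vowel)+11=z, o(vowel)+11=z, r(cons)+4=v.

jpzzv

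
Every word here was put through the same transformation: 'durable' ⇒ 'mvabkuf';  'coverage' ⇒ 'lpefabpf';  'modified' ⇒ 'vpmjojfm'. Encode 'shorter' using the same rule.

Two shifts are in play — +1 for a/e/i/o/u, +9 for every other letter.
On shorter: s(cons)+9=b, h(cons)+9=q, o(vowel)+1=p, r(cons)+9=a, t(cons)+9=c, e(vowel)+1=f, r(cons)+9=a.

bqpacfa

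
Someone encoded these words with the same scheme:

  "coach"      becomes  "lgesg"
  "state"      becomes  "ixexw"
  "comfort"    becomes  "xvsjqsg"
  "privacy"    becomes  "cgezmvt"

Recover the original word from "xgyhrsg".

conduct

Two steps: reverse the string, then apply a Caesar shift of +4.
Reversing it on xgyhrsg: shift back: x−4=t, g−4=c, y−4=u, h−4=d, r−4=n, s−4=o, g−4=c → tcudnoc; then reverse → conduct.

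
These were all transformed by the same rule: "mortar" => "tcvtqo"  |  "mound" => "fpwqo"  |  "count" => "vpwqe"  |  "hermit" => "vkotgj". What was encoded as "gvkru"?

The output letters match the input read backwards, each shifted +2: mortar reversed is ratrom. The word is reversed, then every letter is shifted forward by 2.
Decoding gvkru: shift back: g−2=e, v−2=t, k−2=i, r−2=p, u−2=s → etips; then reverse → spite.

spite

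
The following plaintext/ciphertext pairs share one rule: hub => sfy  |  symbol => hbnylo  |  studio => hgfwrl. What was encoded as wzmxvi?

Letters are reflected about the middle of the alphabet (position → 25−position): Atbash.
Decoding wzmxvi: w↔d, z↔a, m↔n, x↔c, v↔e, i↔r.

dancer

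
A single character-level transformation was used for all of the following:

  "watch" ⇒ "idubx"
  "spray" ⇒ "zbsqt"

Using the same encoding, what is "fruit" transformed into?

The output letters match the input read backwards, each shifted +1: watch reversed is hctaw. Read the word backwards and shift each letter +1.
For fruit: reverse → tiurf; then shift: t+1=u, i+1=j, u+1=v, r+1=s, f+1=g.

ujvsg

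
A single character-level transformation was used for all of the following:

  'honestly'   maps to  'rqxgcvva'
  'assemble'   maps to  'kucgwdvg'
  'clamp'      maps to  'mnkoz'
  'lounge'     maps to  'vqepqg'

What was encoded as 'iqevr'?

youth

Shifts by position in honestly: pos 0: h→r (+10), pos 1: o→q (+2), pos 2: n→x (+10), pos 3: e→g (+2) — repeating every 2. A repeating key of period 2 is used — shifts +10, +2 over and over.
Reversing it on iqevr: i−10=y, q−2=o, e−10=u, v−2=t, r−10=h.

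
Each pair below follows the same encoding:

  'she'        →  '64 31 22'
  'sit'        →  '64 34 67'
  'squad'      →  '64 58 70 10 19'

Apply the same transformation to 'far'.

25 10 61

Each letter becomes 3×(its alphabet position, a=1..z=26) + 7.
Applying it to far: f=6→25, a=1→10, r=18→61.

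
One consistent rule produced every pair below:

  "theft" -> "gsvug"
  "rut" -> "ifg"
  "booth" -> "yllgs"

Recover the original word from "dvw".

Each pair mirrors across the alphabet (t↔g, h↔s, e↔v): positions sum to 25. This is the alphabet-reversal cipher (Atbash): a becomes z, b becomes y, etc.
Decoding dvw: d↔w, v↔e, w↔d.

wed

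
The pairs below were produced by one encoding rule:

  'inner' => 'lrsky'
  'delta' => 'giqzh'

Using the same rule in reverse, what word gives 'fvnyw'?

crisp

In inner: i→l is +3, n→r is +4, n→s is +5, e→k is +6 — the shift increases by 1 each position. The shift increases by 1 at each position, starting from +3: 3, 4, 5, ….
Decoding fvnyw: f−3=c, v−4=r, n−5=i, y−6=s, w−7=p.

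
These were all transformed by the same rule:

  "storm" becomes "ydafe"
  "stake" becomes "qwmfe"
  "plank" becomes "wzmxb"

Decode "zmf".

The output letters match the input read backwards, each shifted +12: storm reversed is mrots. The word is reversed, then every letter is shifted forward by 12.
Reversing it on zmf: shift back: z−12=n, m−12=a, f−12=t → nat; then reverse → tan.

tan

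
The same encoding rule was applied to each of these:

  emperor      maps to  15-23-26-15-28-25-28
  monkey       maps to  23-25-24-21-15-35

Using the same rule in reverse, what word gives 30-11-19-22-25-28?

Letters become their 1-based position plus 10 (so a→11, b→12, …).
Decoding 30-11-19-22-25-28: 30→(30−10)÷1=20=t, 11→(11−10)÷1=1=a, 19→(19−10)÷1=9=i, 22→(22−10)÷1=12=l, 25→(25−10)÷1=15=o, 28→(28−10)÷1=18=r.

tailor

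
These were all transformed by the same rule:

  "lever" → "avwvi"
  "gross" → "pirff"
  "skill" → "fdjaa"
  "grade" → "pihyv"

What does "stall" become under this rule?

fchaa

l(11)→a(0) and e(4)→v(21) fit y≡23x+7 (mod 26); the inverse of 23 mod 26 is 17. Treating letters as 0–25, the rule is x ↦ 23x + 7 (mod 26).
Applying it to stall: s(18)→23·18+7≡5=f; t(19)→23·19+7≡2=c; a(0)→23·0+7≡7=h; l(11)→23·11+7≡0=a; l(11)→23·11+7≡0=a (all mod 26).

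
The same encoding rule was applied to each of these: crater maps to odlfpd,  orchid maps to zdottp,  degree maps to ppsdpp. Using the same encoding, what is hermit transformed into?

tpdytf

The rule splits by letter class: vowels +11, consonants +12.
For hermit: h(cons)+12=t, e(vowel)+11=p, r(cons)+12=d, m(cons)+12=y, i(vowel)+11=t, t(cons)+12=f.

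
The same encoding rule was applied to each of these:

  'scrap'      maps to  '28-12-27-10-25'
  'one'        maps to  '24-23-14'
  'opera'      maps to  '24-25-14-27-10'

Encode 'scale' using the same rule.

s is letter #19 and maps to 28: an offset of 9. Letters become their 1-based position plus 9 (so a→10, b→11, …).
For scale: s=19→28, c=3→12, a=1→10, l=12→21, e=5→14.

28-12-10-21-14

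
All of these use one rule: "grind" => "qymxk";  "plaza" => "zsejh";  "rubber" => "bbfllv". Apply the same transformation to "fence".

Shifts by position in grind: pos 0: g→q (+10), pos 1: r→y (+7), pos 2: i→m (+4), pos 3: n→x (+10), pos 4: d→k (+7) — repeating every 3. It's a Vigenère-style cipher with numeric key [10,7,4]: position i shifts by key[i mod 3].
For fence: f+10=p, e+7=l, n+4=r, c+10=m, e+7=l.

plrml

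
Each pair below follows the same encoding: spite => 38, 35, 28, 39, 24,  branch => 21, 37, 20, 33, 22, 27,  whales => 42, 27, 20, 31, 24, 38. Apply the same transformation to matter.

s is letter #19 and maps to 38: an offset of 19. The number is (letter's place in the alphabet, a=1) + 19.
For matter: m=13→32, a=1→20, t=20→39, t=20→39, e=5→24, r=18→37.

32, 20, 39, 39, 24, 37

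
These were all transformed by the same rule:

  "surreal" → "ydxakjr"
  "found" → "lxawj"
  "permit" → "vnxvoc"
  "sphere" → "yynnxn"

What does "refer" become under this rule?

xnlnx

Shifts by position in surreal: pos 0: s→y (+6), pos 1: u→d (+9), pos 2: r→x (+6), pos 3: r→a (+9) — repeating every 2. A repeating key of period 2 is used — shifts +6, +9 over and over.
For refer: r+6=x, e+9=n, f+6=l, e+9=n, r+6=x.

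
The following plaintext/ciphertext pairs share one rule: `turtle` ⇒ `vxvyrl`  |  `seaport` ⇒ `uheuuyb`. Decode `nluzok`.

Letter i (0-indexed) is shifted by i+2, so successive shifts are 2, 3, 4, ….
Undoing it on nluzok: n−2=l, l−3=i, u−4=q, z−5=u, o−6=i, k−7=d.

liquid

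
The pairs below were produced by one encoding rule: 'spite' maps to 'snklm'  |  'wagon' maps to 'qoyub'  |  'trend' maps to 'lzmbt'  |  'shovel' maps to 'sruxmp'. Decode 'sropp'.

shall

s(18)→s(18) and p(15)→n(13) fit y≡19x+14 (mod 26); the inverse of 19 mod 26 is 11. Each letter's alphabet position (a=0..z=25) is mapped through 19·x+14 mod 26 — an affine cipher.
Reversing it on sropp: s(18)→11·(18−14)≡18=s; r(17)→11·(17−14)≡7=h; o(14)→11·(14−14)≡0=a; p(15)→11·(15−14)≡11=l; p(15)→11·(15−14)≡11=l (all mod 26).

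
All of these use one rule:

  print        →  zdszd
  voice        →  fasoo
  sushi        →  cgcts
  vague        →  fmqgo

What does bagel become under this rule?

Shifts by position in print: pos 0: p→z (+10), pos 1: r→d (+12), pos 2: i→s (+10), pos 3: n→z (+12) — repeating every 2. A repeating key of period 2 is used — shifts +10, +12 over and over.
On bagel: b+10=l, a+12=m, g+10=q, e+12=q, l+10=v.

lmqqv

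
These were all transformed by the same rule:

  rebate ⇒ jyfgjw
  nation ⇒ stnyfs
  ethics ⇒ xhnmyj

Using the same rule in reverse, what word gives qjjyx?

steel

The output letters match the input read backwards, each shifted +5: rebate reversed is etaber. Two steps: reverse the string, then apply a Caesar shift of +5.
Decoding qjjyx: shift back: q−5=l, j−5=e, j−5=e, y−5=t, x−5=s → leets; then reverse → steel.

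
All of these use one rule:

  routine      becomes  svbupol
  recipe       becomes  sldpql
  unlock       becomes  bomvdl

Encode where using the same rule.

The shift depends on letter class: consonant r→s is +1, but vowel o→v is +7. The rule splits by letter class: vowels +7, consonants +1.
On where: w(cons)+1=x, h(cons)+1=i, e(vowel)+7=l, r(cons)+1=s, e(vowel)+7=l.

xilsl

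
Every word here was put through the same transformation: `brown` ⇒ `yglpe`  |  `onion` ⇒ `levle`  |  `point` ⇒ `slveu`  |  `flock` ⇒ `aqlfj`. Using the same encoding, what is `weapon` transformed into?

b(1)→y(24) and r(17)→g(6) fit y≡7x+17 (mod 26); the inverse of 7 mod 26 is 15. This is an affine cipher: with a=0,…,z=25, each position x becomes (7x+17) mod 26.
Applying it to weapon: w(22)→7·22+17≡15=p; e(4)→7·4+17≡19=t; a(0)→7·0+17≡17=r; p(15)→7·15+17≡18=s; o(14)→7·14+17≡11=l; n(13)→7·13+17≡4=e (all mod 26).

ptrsle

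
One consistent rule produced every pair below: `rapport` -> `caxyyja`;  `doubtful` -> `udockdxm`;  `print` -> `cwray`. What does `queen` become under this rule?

wnndz

The word is reversed, then every letter is shifted forward by 9.
Applying it to queen: reverse → neeuq; then shift: n+9=w, e+9=n, e+9=n, u+9=d, q+9=z.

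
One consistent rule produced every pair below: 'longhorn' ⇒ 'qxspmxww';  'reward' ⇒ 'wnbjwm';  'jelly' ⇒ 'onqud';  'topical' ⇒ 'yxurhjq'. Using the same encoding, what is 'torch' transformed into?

yxwlm

The shifts repeat in a cycle of length 2: positions 0,1,… shift by +5, +9, then the pattern repeats.
For torch: t+5=y, o+9=x, r+5=w, c+9=l, h+5=m.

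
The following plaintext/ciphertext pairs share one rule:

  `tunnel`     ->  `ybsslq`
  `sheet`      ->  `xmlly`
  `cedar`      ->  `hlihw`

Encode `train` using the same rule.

ywhps

The shift depends on letter class: consonant t→y is +5, but vowel u→b is +7. Two shifts are in play — +7 for a/e/i/o/u, +5 for every other letter.
Applying it to train: t(cons)+5=y, r(cons)+5=w, a(vowel)+7=h, i(vowel)+7=p, n(cons)+5=s.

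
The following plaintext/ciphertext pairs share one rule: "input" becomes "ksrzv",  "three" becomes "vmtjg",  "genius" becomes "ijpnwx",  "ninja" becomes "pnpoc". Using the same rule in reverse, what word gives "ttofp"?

roman

A repeating key of period 2 is used — shifts +2, +5 over and over.
Decoding ttofp: t−2=r, t−5=o, o−2=m, f−5=a, p−2=n.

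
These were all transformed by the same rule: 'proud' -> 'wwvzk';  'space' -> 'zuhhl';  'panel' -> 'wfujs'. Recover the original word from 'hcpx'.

axis

A repeating key of period 2 is used — shifts +7, +5 over and over.
Decoding hcpx: h−7=a, c−5=x, p−7=i, x−5=s.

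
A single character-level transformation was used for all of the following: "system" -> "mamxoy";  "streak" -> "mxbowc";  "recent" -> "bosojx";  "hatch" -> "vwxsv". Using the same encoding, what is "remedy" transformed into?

s(18)→m(12) and y(24)→a(0) fit y≡11x+22 (mod 26); the inverse of 11 mod 26 is 19. Each letter's alphabet position (a=0..z=25) is mapped through 11·x+22 mod 26 — an affine cipher.
For remedy: r(17)→11·17+22≡1=b; e(4)→11·4+22≡14=o; m(12)→11·12+22≡24=y; e(4)→11·4+22≡14=o; d(3)→11·3+22≡3=d; y(24)→11·24+22≡0=a (all mod 26).

boyoda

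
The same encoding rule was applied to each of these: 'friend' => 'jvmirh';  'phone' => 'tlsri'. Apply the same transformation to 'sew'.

wia

Compare letters: f→j is +4, r→v is +4, i→m is +4 — a constant shift. This is a Caesar cipher with shift 4.
For sew: s+4=w, e+4=i, w+4=a.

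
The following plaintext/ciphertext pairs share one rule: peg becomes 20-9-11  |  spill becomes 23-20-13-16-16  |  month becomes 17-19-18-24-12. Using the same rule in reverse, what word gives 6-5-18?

p is letter #16 and maps to 20: an offset of 4. Letters become their 1-based position plus 4 (so a→5, b→6, …).
Undoing it on 6-5-18: 6→(6−4)÷1=2=b, 5→(5−4)÷1=1=a, 18→(18−4)÷1=14=n.

ban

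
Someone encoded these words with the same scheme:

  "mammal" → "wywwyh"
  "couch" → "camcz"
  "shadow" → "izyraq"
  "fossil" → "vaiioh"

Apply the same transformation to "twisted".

m(12)→w(22) and a(0)→y(24) fit y≡15x+24 (mod 26); the inverse of 15 mod 26 is 7. This is an affine cipher: with a=0,…,z=25, each position x becomes (15x+24) mod 26.
On twisted: t(19)→15·19+24≡23=x; w(22)→15·22+24≡16=q; i(8)→15·8+24≡14=o; s(18)→15·18+24≡8=i; t(19)→15·19+24≡23=x; e(4)→15·4+24≡6=g; d(3)→15·3+24≡17=r (all mod 26).

xqoixgr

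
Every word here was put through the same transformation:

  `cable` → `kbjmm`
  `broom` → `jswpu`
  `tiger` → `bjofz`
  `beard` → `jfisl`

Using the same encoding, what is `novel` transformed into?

vpdft

Shifts by position in cable: pos 0: c→k (+8), pos 1: a→b (+1), pos 2: b→j (+8), pos 3: l→m (+1) — repeating every 2. It's a Vigenère-style cipher with numeric key [8,1]: position i shifts by key[i mod 2].
For novel: n+8=v, o+1=p, v+8=d, e+1=f, l+8=t.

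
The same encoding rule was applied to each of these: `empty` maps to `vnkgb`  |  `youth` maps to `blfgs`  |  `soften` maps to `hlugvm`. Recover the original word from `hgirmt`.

string

Each pair mirrors across the alphabet (e↔v, m↔n, p↔k): positions sum to 25. Each letter is replaced by its mirror in the alphabet: a↔z, b↔y, c↔x, and so on (the Atbash cipher).
Decoding hgirmt: h↔s, g↔t, i↔r, r↔i, m↔n, t↔g.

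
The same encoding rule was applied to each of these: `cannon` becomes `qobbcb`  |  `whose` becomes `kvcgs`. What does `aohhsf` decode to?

matter

Compare letters: c→q is +14, a→o is +14, n→b is +14 — a constant shift. Each letter is shifted forward by 14 in the alphabet (a Caesar shift of +14).
Reversing it on aohhsf: a−14=m, o−14=a, h−14=t, h−14=t, s−14=e, f−14=r.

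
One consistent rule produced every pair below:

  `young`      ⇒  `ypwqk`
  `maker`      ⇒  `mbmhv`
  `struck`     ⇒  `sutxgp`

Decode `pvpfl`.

In young: y→y is +0, o→p is +1, u→w is +2, n→q is +3 — the shift increases by 1 each position. Each letter shifts forward by its position index (0, 1, 2, …) — the shift grows by one for each successive letter.
Undoing it on pvpfl: p−0=p, v−1=u, p−2=n, f−3=c, l−4=h.

punch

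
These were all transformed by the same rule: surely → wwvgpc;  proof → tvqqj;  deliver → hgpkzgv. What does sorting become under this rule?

wqvxkrk

The rule splits by letter class: vowels +2, consonants +4.
On sorting: s(cons)+4=w, o(vowel)+2=q, r(cons)+4=v, t(cons)+4=x, i(vowel)+2=k, n(cons)+4=r, g(cons)+4=k.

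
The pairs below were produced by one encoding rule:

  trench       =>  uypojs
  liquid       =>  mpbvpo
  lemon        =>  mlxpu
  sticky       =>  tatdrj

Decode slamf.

The shifts repeat in a cycle of length 3: positions 0,1,… shift by +1, +7, +11, then the pattern repeats.
Decoding slamf: s−1=r, l−7=e, a−11=p, m−1=l, f−7=y.

reply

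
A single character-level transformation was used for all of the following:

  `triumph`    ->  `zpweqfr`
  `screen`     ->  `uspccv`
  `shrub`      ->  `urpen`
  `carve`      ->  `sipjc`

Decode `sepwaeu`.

t(19)→z(25) and r(17)→p(15) fit y≡5x+8 (mod 26); the inverse of 5 mod 26 is 21. This is an affine cipher: with a=0,…,z=25, each position x becomes (5x+8) mod 26.
Decoding sepwaeu: s(18)→21·(18−8)≡2=c; e(4)→21·(4−8)≡20=u; p(15)→21·(15−8)≡17=r; w(22)→21·(22−8)≡8=i; a(0)→21·(0−8)≡14=o; e(4)→21·(4−8)≡20=u; u(20)→21·(20−8)≡18=s (all mod 26).

curious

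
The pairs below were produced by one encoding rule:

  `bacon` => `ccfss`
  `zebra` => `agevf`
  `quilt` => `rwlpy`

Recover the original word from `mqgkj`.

In bacon: b→c is +1, a→c is +2, c→f is +3, o→s is +4 — the shift increases by 1 each position. Each letter shifts forward by (position + 1), i.e. 1, 2, 3, … — the shift grows by one for each successive letter.
Undoing it on mqgkj: m−1=l, q−2=o, g−3=d, k−4=g, j−5=e.

lodge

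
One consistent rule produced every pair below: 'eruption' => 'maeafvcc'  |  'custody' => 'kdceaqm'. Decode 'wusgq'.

olive

The shift increases by 1 at each position, starting from +8: 8, 9, 10, ….
Reversing it on wusgq: w−8=o, u−9=l, s−10=i, g−11=v, q−12=e.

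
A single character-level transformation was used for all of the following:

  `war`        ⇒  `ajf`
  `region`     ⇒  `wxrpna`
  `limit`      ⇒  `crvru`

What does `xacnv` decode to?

The output letters match the input read backwards, each shifted +9: war reversed is raw. The word is reversed, then every letter is shifted forward by 9.
Decoding xacnv: shift back: x−9=o, a−9=r, c−9=t, n−9=e, v−9=m → ortem; then reverse → metro.

metro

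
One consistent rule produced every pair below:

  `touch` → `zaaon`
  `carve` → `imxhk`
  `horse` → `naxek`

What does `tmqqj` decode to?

The shifts repeat in a cycle of length 2: positions 0,1,… shift by +6, +12, then the pattern repeats.
Reversing it on tmqqj: t−6=n, m−12=a, q−6=k, q−12=e, j−6=d.

naked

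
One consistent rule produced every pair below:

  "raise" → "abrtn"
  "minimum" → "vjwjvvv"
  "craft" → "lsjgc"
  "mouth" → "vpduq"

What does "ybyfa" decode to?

Shifts by position in raise: pos 0: r→a (+9), pos 1: a→b (+1), pos 2: i→r (+9), pos 3: s→t (+1) — repeating every 2. It's a Vigenère-style cipher with numeric key [9,1]: position i shifts by key[i mod 2].
Undoing it on ybyfa: y−9=p, b−1=a, y−9=p, f−1=e, a−9=r.

paper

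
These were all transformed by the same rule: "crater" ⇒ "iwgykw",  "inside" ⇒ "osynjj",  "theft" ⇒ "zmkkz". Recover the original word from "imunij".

Shifts by position in crater: pos 0: c→i (+6), pos 1: r→w (+5), pos 2: a→g (+6), pos 3: t→y (+5) — repeating every 2. The shifts repeat in a cycle of length 2: positions 0,1,… shift by +6, +5, then the pattern repeats.
Decoding imunij: i−6=c, m−5=h, u−6=o, n−5=i, i−6=c, j−5=e.

choice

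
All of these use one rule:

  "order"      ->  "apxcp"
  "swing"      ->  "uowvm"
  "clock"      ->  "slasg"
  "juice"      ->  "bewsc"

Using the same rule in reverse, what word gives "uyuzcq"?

o(14)→a(0) and r(17)→p(15) fit y≡5x+8 (mod 26); the inverse of 5 mod 26 is 21. This is an affine cipher: with a=0,…,z=25, each position x becomes (5x+8) mod 26.
Undoing it on uyuzcq: u(20)→21·(20−8)≡18=s; y(24)→21·(24−8)≡24=y; u(20)→21·(20−8)≡18=s; z(25)→21·(25−8)≡19=t; c(2)→21·(2−8)≡4=e; q(16)→21·(16−8)≡12=m (all mod 26).

system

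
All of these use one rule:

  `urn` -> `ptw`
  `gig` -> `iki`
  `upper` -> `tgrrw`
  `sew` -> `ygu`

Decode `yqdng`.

The output letters match the input read backwards, each shifted +2: urn reversed is nru. Two steps: reverse the string, then apply a Caesar shift of +2.
Decoding yqdng: shift back: y−2=w, q−2=o, d−2=b, n−2=l, g−2=e → woble; then reverse → elbow.

elbow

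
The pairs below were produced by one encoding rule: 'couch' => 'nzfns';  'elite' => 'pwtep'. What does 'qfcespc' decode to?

further

Compare letters: c→n is +11, o→z is +11, u→f is +11 — a constant shift. This is a Caesar cipher with shift 11.
Decoding qfcespc: q−11=f, f−11=u, c−11=r, e−11=t, s−11=h, p−11=e, c−11=r.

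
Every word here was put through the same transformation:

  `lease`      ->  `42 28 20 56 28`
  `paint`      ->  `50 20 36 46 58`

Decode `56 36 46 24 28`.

since

l(#12)→42 and e(#5)→28: differences scale by 2, so n = 2·pos + 18. The formula is n = 2×(alphabet index, a=1) + 18.
Decoding 56 36 46 24 28: 56→(56−18)÷2=19=s, 36→(36−18)÷2=9=i, 46→(46−18)÷2=14=n, 24→(24−18)÷2=3=c, 28→(28−18)÷2=5=e.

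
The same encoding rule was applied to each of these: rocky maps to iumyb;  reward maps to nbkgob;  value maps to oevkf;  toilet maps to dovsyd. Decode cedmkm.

cactus

The output letters match the input read backwards, each shifted +10: rocky reversed is ykcor. Read the word backwards and shift each letter +10.
Undoing it on cedmkm: shift back: c−10=s, e−10=u, d−10=t, m−10=c, k−10=a, m−10=c → sutcac; then reverse → cactus.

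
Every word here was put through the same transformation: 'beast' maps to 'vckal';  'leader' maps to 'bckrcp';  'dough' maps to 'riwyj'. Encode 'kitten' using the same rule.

qullcx

This is an affine cipher: with a=0,…,z=25, each position x becomes (11x+10) mod 26.
For kitten: k(10)→11·10+10≡16=q; i(8)→11·8+10≡20=u; t(19)→11·19+10≡11=l; t(19)→11·19+10≡11=l; e(4)→11·4+10≡2=c; n(13)→11·13+10≡23=x (all mod 26).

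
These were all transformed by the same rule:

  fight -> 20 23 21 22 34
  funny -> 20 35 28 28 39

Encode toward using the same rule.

Letters become their 1-based position plus 14 (so a→15, b→16, …).
Applying it to toward: t=20→34, o=15→29, w=23→37, a=1→15, r=18→32, d=4→18.

34 29 37 15 32 18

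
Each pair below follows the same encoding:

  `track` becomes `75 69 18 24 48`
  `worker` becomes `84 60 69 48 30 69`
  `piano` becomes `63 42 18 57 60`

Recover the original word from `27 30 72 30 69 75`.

desert

With a=1..z=26, the number is 3·pos + 15.
Decoding 27 30 72 30 69 75: 27→(27−15)÷3=4=d, 30→(30−15)÷3=5=e, 72→(72−15)÷3=19=s, 30→(30−15)÷3=5=e, 69→(69−15)÷3=18=r, 75→(75−15)÷3=20=t.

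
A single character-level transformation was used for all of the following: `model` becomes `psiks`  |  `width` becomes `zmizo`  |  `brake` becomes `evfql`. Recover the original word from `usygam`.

rotate

Each letter shifts forward by (position + 3), i.e. 3, 4, 5, … — the shift grows by one for each successive letter.
Reversing it on usygam: u−3=r, s−4=o, y−5=t, g−6=a, a−7=t, m−8=e.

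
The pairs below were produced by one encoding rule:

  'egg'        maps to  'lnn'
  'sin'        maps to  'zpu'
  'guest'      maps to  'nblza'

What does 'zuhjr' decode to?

snack

Compare letters: e→l is +7, g→n is +7, g→n is +7 — a constant shift. Each letter is shifted forward by 7 in the alphabet (a Caesar shift of +7).
Undoing it on zuhjr: z−7=s, u−7=n, h−7=a, j−7=c, r−7=k.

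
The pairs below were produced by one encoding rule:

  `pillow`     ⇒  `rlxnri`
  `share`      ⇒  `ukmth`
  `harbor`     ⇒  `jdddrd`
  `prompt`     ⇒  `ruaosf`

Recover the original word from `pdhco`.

Shifts by position in pillow: pos 0: p→r (+2), pos 1: i→l (+3), pos 2: l→x (+12), pos 3: l→n (+2), pos 4: o→r (+3), pos 5: w→i (+12) — repeating every 3. It's a Vigenère-style cipher with numeric key [2,3,12]: position i shifts by key[i mod 3].
Reversing it on pdhco: p−2=n, d−3=a, h−12=v, c−2=a, o−3=l.

naval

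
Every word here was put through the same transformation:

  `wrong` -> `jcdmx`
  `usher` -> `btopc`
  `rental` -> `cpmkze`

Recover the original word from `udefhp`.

Treating letters as 0–25, the rule is x ↦ 17x + 25 (mod 26).
Decoding udefhp: u(20)→23·(20−25)≡15=p; d(3)→23·(3−25)≡14=o; e(4)→23·(4−25)≡11=l; f(5)→23·(5−25)≡8=i; h(7)→23·(7−25)≡2=c; p(15)→23·(15−25)≡4=e (all mod 26).

police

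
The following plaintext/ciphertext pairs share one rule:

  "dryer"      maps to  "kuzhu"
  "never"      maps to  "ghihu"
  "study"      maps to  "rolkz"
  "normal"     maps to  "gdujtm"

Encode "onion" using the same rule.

dgvdg

d(3)→k(10) and r(17)→u(20) fit y≡23x+19 (mod 26); the inverse of 23 mod 26 is 17. Each letter's alphabet position (a=0..z=25) is mapped through 23·x+19 mod 26 — an affine cipher.
On onion: o(14)→23·14+19≡3=d; n(13)→23·13+19≡6=g; i(8)→23·8+19≡21=v; o(14)→23·14+19≡3=d; n(13)→23·13+19≡6=g (all mod 26).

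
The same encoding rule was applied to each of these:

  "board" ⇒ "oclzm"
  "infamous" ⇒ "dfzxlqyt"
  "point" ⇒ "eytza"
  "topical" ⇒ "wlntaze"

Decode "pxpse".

theme

The output letters match the input read backwards, each shifted +11: board reversed is draob. The word is reversed, then every letter is shifted forward by 11.
Reversing it on pxpse: shift back: p−11=e, x−11=m, p−11=e, s−11=h, e−11=t → emeht; then reverse → theme.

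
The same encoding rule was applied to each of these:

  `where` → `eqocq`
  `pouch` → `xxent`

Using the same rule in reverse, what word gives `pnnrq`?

In where: w→e is +8, h→q is +9, e→o is +10, r→c is +11 — the shift increases by 1 each position. Letter i (0-indexed) is shifted by i+8, so successive shifts are 8, 9, 10, ….
Reversing it on pnnrq: p−8=h, n−9=e, n−10=d, r−11=g, q−12=e.

hedge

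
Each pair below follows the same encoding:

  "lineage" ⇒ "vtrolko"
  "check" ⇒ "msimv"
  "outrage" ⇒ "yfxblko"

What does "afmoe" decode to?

Shifts by position in lineage: pos 0: l→v (+10), pos 1: i→t (+11), pos 2: n→r (+4), pos 3: e→o (+10), pos 4: a→l (+11), pos 5: g→k (+4) — repeating every 3. The shifts repeat in a cycle of length 3: positions 0,1,… shift by +10, +11, +4, then the pattern repeats.
Undoing it on afmoe: a−10=q, f−11=u, m−4=i, o−10=e, e−11=t.

quiet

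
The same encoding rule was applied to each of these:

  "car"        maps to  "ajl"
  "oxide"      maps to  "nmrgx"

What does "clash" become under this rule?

qbjul

The output letters match the input read backwards, each shifted +9: car reversed is rac. Read the word backwards and shift each letter +9.
Applying it to clash: reverse → hsalc; then shift: h+9=q, s+9=b, a+9=j, l+9=u, c+9=l.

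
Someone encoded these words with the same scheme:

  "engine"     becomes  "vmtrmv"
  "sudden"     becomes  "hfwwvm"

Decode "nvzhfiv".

Letters are reflected about the middle of the alphabet (position → 25−position): Atbash.
Undoing it on nvzhfiv: n↔m, v↔e, z↔a, h↔s, f↔u, i↔r, v↔e.

measure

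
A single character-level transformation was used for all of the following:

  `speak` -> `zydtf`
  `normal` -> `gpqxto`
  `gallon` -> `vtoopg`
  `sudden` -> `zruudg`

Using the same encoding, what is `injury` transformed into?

ngwrqb

This is an affine cipher: with a=0,…,z=25, each position x becomes (9x+19) mod 26.
For injury: i(8)→9·8+19≡13=n; n(13)→9·13+19≡6=g; j(9)→9·9+19≡22=w; u(20)→9·20+19≡17=r; r(17)→9·17+19≡16=q; y(24)→9·24+19≡1=b (all mod 26).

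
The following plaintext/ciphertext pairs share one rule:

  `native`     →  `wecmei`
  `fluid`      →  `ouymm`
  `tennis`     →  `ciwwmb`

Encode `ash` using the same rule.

ebq

The shift depends on letter class: consonant n→w is +9, but vowel a→e is +4. The rule splits by letter class: vowels +4, consonants +9.
Applying it to ash: a(vowel)+4=e, s(cons)+9=b, h(cons)+9=q.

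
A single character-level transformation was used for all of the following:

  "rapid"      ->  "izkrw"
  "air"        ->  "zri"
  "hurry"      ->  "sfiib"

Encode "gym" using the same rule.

tbn

Each pair mirrors across the alphabet (r↔i, a↔z, p↔k): positions sum to 25. This is the alphabet-reversal cipher (Atbash): a becomes z, b becomes y, etc.
Applying it to gym: g↔t, y↔b, m↔n.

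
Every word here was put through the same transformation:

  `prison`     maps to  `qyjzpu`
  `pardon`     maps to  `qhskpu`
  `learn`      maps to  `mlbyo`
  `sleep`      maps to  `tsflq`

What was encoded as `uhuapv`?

It's a Vigenère-style cipher with numeric key [1,7]: position i shifts by key[i mod 2].
Undoing it on uhuapv: u−1=t, h−7=a, u−1=t, a−7=t, p−1=o, v−7=o.

tattoo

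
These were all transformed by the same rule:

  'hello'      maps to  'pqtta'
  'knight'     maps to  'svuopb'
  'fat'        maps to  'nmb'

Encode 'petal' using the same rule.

xqbmt

The shift depends on letter class: consonant h→p is +8, but vowel e→q is +12. Two shifts are in play — +12 for a/e/i/o/u, +8 for every other letter.
For petal: p(cons)+8=x, e(vowel)+12=q, t(cons)+8=b, a(vowel)+12=m, l(cons)+8=t.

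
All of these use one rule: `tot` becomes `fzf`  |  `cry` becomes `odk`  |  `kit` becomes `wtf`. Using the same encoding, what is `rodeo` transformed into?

dzppz

The rule splits by letter class: vowels +11, consonants +12.
On rodeo: r(cons)+12=d, o(vowel)+11=z, d(cons)+12=p, e(vowel)+11=p, o(vowel)+11=z.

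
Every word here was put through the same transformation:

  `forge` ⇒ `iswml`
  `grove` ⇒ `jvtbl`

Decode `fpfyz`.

In forge: f→i is +3, o→s is +4, r→w is +5, g→m is +6 — the shift increases by 1 each position. The shift increases by 1 at each position, starting from +3: 3, 4, 5, ….
Undoing it on fpfyz: f−3=c, p−4=l, f−5=a, y−6=s, z−7=s.

class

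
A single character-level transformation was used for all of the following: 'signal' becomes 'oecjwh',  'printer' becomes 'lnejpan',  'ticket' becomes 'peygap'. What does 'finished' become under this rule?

bejeodaz

Compare letters: s→o is +22, i→e is +22, g→c is +22 — a constant shift. Every letter moves 22 places later in the alphabet, wrapping around z→a.
For finished: f+22=b, i+22=e, n+22=j, i+22=e, s+22=o, h+22=d, e+22=a, d+22=z.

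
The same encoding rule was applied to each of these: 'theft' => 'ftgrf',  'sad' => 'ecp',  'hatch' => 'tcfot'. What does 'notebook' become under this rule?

zqfgnqqw

The shift depends on letter class: consonant t→f is +12, but vowel e→g is +2. Two shifts are in play — +2 for a/e/i/o/u, +12 for every other letter.
For notebook: n(cons)+12=z, o(vowel)+2=q, t(cons)+12=f, e(vowel)+2=g, b(cons)+12=n, o(vowel)+2=q, o(vowel)+2=q, k(cons)+12=w.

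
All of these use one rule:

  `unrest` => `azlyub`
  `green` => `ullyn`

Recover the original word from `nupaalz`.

The output letters match the input read backwards, each shifted +7: unrest reversed is tsernu. Two steps: reverse the string, then apply a Caesar shift of +7.
Reversing it on nupaalz: shift back: n−7=g, u−7=n, p−7=i, a−7=t, a−7=t, l−7=e, z−7=s → gnittes; then reverse → setting.

setting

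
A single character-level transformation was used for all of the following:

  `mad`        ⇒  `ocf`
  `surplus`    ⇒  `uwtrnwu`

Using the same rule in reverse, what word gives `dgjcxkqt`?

Compare letters: m→o is +2, a→c is +2, d→f is +2 — a constant shift. Every letter moves 2 places later in the alphabet, wrapping around z→a.
Reversing it on dgjcxkqt: d−2=b, g−2=e, j−2=h, c−2=a, x−2=v, k−2=i, q−2=o, t−2=r.

behavior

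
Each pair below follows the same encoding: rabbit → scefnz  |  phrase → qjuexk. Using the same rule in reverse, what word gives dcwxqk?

In rabbit: r→s is +1, a→c is +2, b→e is +3, b→f is +4 — the shift increases by 1 each position. Letter i (0-indexed) is shifted by i+1, so successive shifts are 1, 2, 3, ….
Undoing it on dcwxqk: d−1=c, c−2=a, w−3=t, x−4=t, q−5=l, k−6=e.

cattle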